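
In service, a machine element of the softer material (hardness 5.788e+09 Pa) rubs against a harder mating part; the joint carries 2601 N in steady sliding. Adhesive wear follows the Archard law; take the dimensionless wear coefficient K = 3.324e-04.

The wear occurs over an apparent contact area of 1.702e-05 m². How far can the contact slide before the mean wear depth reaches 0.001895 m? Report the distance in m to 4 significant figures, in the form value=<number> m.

value=215.9 m

The intermediates are printed rounded, and every step runs at full float precision, and a single final rounding: 4 significant figures.
In SI base units, W = 2601 N, H = 5.788e+09 Pa, K = 3.324e-04.
Wearable volume V_lim = h_lim·A = 0.001895 · 1.702e-05 = 3.225e-08 m³.
So the life L = V_lim·H/(K·W) = 3.225e-08 · 5.788e+09 / (3.324e-04 · 2601) = 215.9 m.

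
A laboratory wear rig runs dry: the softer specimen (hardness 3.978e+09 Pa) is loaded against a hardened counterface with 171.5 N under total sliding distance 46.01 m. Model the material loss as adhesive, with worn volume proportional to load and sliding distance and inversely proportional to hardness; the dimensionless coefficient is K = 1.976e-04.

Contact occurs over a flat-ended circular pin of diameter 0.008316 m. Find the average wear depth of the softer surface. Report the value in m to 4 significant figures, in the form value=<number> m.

value=7.216e-06 m

The intermediates are displayed rounded. The computation runs at exact precision — rounded once at the end to four significant digits.
Contact area A = π·d²/4 = π·(0.008316 m)²/4 = 5.431e-05 m².
Expressed in SI base units: W = 171.5 N, H = 3.978e+09 Pa, K = 1.976e-04.
The Archard volume V = K·W·L/H = 1.976e-04 · 171.5 · 46.01 / 3.978e+09 = 3.920e-10 m³.
Wear depth h = V/A = 3.920e-10 / 5.431e-05 = 7.216e-06 m.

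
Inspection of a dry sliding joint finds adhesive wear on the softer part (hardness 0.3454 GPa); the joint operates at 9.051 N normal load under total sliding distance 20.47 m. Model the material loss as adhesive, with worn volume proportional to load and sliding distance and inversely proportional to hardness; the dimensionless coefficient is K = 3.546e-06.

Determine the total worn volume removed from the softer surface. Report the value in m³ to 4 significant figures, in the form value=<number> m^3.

value=1.902e-12 m^3

Intermediates are shown rounded; the computation carries full float precision; a single final rounding to 4 significant figures.
Convert: Hardness H = 0.3454 GPa = 3.454e+08 Pa.
SI base units throughout: W = 9.051 N, H = 3.454e+08 Pa, K = 3.546e-06.
Worn volume V = K·W·L/H = 3.546e-06 · 9.051 · 20.47 / 3.454e+08 = 1.902e-12 m³.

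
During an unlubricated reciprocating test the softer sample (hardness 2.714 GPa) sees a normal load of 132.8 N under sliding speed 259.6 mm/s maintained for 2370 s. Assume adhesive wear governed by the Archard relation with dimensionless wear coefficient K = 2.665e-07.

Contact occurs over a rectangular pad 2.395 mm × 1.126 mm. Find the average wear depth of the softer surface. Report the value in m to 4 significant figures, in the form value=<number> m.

value=2.975e-06 m

Intermediates are displayed rounded. Each operation keeps full float precision. Rounded once at the end: four significant digits.
Convert: Sliding speed v = 259.6 mm/s = 0.2596 m/s. Sliding distance L = v·t = 0.2596 m/s × 2370 s = 615.3 m.
Convert: Hardness H = 2.714 GPa = 2.714e+09 Pa.
Convert: Pad sides 2.395 mm × 1.126 mm = 0.002395 m × 0.001126 m. Contact area A = 0.002395 m × 0.001126 m = 2.697e-06 m².
SI base units throughout: W = 132.8 N, H = 2.714e+09 Pa, K = 2.665e-07.
Apply Archard: V = K·W·L/H = 2.665e-07 · 132.8 · 615.3 / 2.714e+09 = 8.023e-12 m³.
Depth h = V/A = 8.023e-12 / 2.697e-06 = 2.975e-06 m.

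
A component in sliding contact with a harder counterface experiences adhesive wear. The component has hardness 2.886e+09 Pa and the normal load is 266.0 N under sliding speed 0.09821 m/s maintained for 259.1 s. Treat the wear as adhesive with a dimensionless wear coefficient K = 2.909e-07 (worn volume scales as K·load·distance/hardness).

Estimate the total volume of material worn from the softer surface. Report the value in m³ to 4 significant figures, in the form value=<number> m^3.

All arithmetic maintains full precision, and intermediate values are printed rounded; one final rounding to four significant figures.
Distance covered L = v·t = 0.09821 m/s × 259.1 s = 25.45 m.
As SI base values: W = 266.0 N, H = 2.886e+09 Pa, K = 2.909e-07.
Wear volume V = K·W·L/H = 2.909e-07 · 266.0 · 25.45 / 2.886e+09 = 6.823e-13 m³.

value=6.823e-13 m^3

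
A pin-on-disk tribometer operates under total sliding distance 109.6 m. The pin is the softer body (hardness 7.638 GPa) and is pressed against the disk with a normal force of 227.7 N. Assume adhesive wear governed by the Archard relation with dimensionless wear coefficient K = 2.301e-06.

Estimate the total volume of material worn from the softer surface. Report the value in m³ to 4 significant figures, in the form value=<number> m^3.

Intermediate values are shown rounded; all arithmetic holds exact precision. Rounded once at the end: 4 significant figures.
Convert: Hardness H = 7.638 GPa = 7.638e+09 Pa.
In SI base units, W = 227.7 N, H = 7.638e+09 Pa, K = 2.301e-06.
Apply Archard: V = K·W·L/H = 2.301e-06 · 227.7 · 109.6 / 7.638e+09 = 7.518e-12 m³.

value=7.518e-12 m^3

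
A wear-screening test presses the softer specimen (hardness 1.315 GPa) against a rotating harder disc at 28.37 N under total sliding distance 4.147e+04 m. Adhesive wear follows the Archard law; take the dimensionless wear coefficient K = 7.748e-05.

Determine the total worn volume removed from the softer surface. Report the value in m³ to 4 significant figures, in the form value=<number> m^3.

value=6.932e-08 m^3

Intermediates are shown rounded; the algebra holds full float precision — one final rounding: four significant digits.
Convert: Hardness H = 1.315 GPa = 1.315e+09 Pa.
Working in SI base units: W = 28.37 N, H = 1.315e+09 Pa, K = 7.748e-05.
Wear volume V = K·W·L/H = 7.748e-05 · 28.37 · 4.147e+04 / 1.315e+09 = 6.932e-08 m³.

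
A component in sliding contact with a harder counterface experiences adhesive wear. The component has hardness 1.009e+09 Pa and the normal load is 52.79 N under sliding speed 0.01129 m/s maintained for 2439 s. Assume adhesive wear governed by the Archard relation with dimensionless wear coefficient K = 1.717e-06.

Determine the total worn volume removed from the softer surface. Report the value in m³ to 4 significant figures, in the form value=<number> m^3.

value=2.474e-12 m^3

The computation carries full float precision; shown intermediates are rounded. Rounded just once to 4 significant digits.
Convert: Total distance L = v·t = 0.01129 m/s × 2439 s = 27.54 m.
In SI base units: W = 52.79 N, H = 1.009e+09 Pa, K = 1.717e-06.
Wear volume V = K·W·L/H = 1.717e-06 · 52.79 · 27.54 / 1.009e+09 = 2.474e-12 m³.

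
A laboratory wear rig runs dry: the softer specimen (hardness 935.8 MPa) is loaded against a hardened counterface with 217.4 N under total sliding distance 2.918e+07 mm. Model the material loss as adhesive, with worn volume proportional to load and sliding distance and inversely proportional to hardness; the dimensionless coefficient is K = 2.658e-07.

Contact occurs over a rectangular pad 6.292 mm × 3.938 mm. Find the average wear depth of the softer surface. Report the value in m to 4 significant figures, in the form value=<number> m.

value=7.272e-05 m

Every step holds full float precision, and intermediates are shown rounded. Rounded just once, at 4 significant digits.
Path length L = 2.918e+07 mm = 2.918e+04 m.
Hardness H = 935.8 MPa = 9.358e+08 Pa.
Pad sides 6.292 mm × 3.938 mm = 0.006292 m × 0.003938 m. Contact area A = 0.006292 m × 0.003938 m = 2.478e-05 m².
Working in SI base units: W = 217.4 N, H = 9.358e+08 Pa, K = 2.658e-07.
Apply Archard: V = K·W·L/H = 2.658e-07 · 217.4 · 2.918e+04 / 9.358e+08 = 1.802e-09 m³.
Average depth h = V/A = 1.802e-09 / 2.478e-05 = 7.272e-05 m.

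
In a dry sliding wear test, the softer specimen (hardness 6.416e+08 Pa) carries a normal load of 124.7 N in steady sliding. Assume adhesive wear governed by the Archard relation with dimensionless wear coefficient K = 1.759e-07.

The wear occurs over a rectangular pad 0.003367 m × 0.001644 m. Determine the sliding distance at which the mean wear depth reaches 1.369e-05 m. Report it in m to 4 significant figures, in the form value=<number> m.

Intermediates are displayed rounded; the algebra holds exact precision, and a lone final rounding: four significant digits.
Convert: Contact area A = 0.003367 m × 0.001644 m = 5.535e-06 m².
SI base units throughout: W = 124.7 N, H = 6.416e+08 Pa, K = 1.759e-07.
Limit volume V_lim = h_lim·A = 1.369e-05 · 5.535e-06 = 7.578e-11 m³.
Sliding life L = V_lim·H/(K·W) = 7.578e-11 · 6.416e+08 / (1.759e-07 · 124.7) = 2217 m.

value=2217 m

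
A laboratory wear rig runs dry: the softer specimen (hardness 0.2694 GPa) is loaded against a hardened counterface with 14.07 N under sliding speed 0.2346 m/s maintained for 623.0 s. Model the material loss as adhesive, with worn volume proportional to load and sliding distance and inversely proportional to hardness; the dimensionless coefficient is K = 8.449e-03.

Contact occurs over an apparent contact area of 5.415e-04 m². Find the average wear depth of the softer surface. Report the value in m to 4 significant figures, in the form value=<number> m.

Intermediate values are displayed rounded, and all working math holds full float precision; rounded once at the end: 4 significant figures.
Convert: Sliding distance L = v·t = 0.2346 m/s × 623.0 s = 146.2 m.
Convert: Hardness H = 0.2694 GPa = 2.694e+08 Pa.
Working in SI base units: W = 14.07 N, H = 2.694e+08 Pa, K = 8.449e-03.
Archard volume V = K·W·L/H = 8.449e-03 · 14.07 · 146.2 / 2.694e+08 = 6.449e-08 m³.
Wear depth h = V/A = 6.449e-08 / 5.415e-04 = 1.191e-04 m.

value=1.191e-04 m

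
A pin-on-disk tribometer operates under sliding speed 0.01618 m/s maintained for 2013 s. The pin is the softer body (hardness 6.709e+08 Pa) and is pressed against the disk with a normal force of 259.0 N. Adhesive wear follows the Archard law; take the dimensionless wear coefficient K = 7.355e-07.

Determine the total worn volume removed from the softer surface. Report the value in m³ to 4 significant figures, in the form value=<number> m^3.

The intermediates are printed rounded — all arithmetic keeps exact precision. Rounded just once: four significant digits.
Distance L = v·t = 0.01618 m/s × 2013 s = 32.57 m.
In SI base units, W = 259.0 N, H = 6.709e+08 Pa, K = 7.355e-07.
Archard volume V = K·W·L/H = 7.355e-07 · 259.0 · 32.57 / 6.709e+08 = 9.248e-12 m³.

value=9.248e-12 m^3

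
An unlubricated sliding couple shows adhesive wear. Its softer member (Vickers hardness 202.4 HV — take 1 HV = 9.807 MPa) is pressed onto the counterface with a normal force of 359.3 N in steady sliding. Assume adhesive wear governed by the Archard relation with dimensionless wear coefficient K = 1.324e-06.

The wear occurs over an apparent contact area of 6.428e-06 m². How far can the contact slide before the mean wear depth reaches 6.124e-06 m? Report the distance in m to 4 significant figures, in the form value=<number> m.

The intermediates are printed rounded, and the computation carries full float precision; a single final rounding to 4 significant figures.
Hardness H = 202.4 HV × 9.807 MPa/HV = 1985 MPa = 1.985e+09 Pa.
SI base units throughout: W = 359.3 N, H = 1.985e+09 Pa, K = 1.324e-06.
Wearable volume V_lim = h_lim·A = 6.124e-06 · 6.428e-06 = 3.937e-11 m³.
Thus life L = V_lim·H/(K·W) = 3.937e-11 · 1.985e+09 / (1.324e-06 · 359.3) = 164.3 m.

value=164.3 m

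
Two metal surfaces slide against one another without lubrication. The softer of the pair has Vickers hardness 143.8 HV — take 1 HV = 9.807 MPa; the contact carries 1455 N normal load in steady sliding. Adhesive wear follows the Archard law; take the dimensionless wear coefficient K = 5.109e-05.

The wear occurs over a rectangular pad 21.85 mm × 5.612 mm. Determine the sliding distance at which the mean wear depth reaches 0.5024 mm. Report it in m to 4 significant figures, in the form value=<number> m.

The intermediates are shown rounded. Every step maintains full float precision, and rounded just once, at 4 significant digits.
Convert: Hardness H = 143.8 HV × 9.807 MPa/HV = 1410 MPa = 1.410e+09 Pa.
Convert: Pad sides 21.85 mm × 5.612 mm = 0.02185 m × 0.005612 m. Contact area A = 0.02185 m × 0.005612 m = 1.226e-04 m².
Convert: Depth limit h_lim = 0.5024 mm = 5.024e-04 m.
Expressed in SI base units: W = 1455 N, H = 1.410e+09 Pa, K = 5.109e-05.
Wearable volume V_lim = h_lim·A = 5.024e-04 · 1.226e-04 = 6.161e-08 m³.
So the life L = V_lim·H/(K·W) = 6.161e-08 · 1.410e+09 / (5.109e-05 · 1455) = 1169 m.

value=1169 m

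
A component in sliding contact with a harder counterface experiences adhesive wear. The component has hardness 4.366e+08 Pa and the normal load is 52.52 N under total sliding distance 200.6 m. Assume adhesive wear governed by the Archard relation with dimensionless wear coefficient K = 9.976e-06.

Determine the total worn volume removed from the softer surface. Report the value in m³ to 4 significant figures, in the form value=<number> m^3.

value=2.407e-10 m^3

Each operation holds full float precision. Printed values are rounded — a single final rounding, at four significant figures.
SI base units throughout: W = 52.52 N, H = 4.366e+08 Pa, K = 9.976e-06.
Worn volume V = K·W·L/H = 9.976e-06 · 52.52 · 200.6 / 4.366e+08 = 2.407e-10 m³.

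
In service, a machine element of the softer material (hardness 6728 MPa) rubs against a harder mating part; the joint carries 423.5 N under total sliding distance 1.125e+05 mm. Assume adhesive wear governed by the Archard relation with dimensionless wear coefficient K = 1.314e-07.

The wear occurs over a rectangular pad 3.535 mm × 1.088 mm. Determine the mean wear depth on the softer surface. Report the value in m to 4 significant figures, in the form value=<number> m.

Intermediates appear rounded, and all working math maintains exact precision; one final rounding: 4 significant figures.
Sliding distance L = 1.125e+05 mm = 112.5 m.
Hardness H = 6728 MPa = 6.728e+09 Pa.
Pad sides 3.535 mm × 1.088 mm = 0.003535 m × 0.001088 m. Contact area A = 0.003535 m × 0.001088 m = 3.846e-06 m².
SI base units throughout: W = 423.5 N, H = 6.728e+09 Pa, K = 1.314e-07.
The Archard volume V = K·W·L/H = 1.314e-07 · 423.5 · 112.5 / 6.728e+09 = 9.305e-13 m³.
Depth h = V/A = 9.305e-13 / 3.846e-06 = 2.419e-07 m.

value=2.419e-07 m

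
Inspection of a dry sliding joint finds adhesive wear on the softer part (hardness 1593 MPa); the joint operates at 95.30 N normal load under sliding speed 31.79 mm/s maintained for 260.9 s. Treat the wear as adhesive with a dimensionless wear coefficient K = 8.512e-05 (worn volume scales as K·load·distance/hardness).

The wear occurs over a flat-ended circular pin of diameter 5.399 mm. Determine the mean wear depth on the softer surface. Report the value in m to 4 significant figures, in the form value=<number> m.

The algebra keeps full float precision, and intermediate values are shown rounded, and one final rounding to 4 significant digits.
Sliding speed v = 31.79 mm/s = 0.03179 m/s. Distance L = v·t = 0.03179 m/s × 260.9 s = 8.294 m.
Hardness H = 1593 MPa = 1.593e+09 Pa.
Pin diameter d = 5.399 mm = 0.005399 m. Contact area A = π·d²/4 = π·(0.005399 m)²/4 = 2.289e-05 m².
As SI base values: W = 95.30 N, H = 1.593e+09 Pa, K = 8.512e-05.
The Archard volume V = K·W·L/H = 8.512e-05 · 95.30 · 8.294 / 1.593e+09 = 4.224e-11 m³.
Mean wear depth h = V/A = 4.224e-11 / 2.289e-05 = 1.845e-06 m.

value=1.845e-06 m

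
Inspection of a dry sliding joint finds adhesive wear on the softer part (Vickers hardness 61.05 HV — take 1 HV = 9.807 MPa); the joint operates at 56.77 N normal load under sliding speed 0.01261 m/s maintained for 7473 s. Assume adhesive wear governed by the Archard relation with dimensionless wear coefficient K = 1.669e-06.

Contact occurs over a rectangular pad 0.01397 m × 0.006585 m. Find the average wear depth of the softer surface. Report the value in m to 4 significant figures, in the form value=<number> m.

The computation runs at full float precision; the intermediates are printed rounded — a single final rounding, at four significant figures.
Path length L = v·t = 0.01261 m/s × 7473 s = 94.23 m.
Hardness H = 61.05 HV × 9.807 MPa/HV = 598.7 MPa = 5.987e+08 Pa.
Contact area A = 0.01397 m × 0.006585 m = 9.199e-05 m².
In SI base units, W = 56.77 N, H = 5.987e+08 Pa, K = 1.669e-06.
Archard relation: V = K·W·L/H = 1.669e-06 · 56.77 · 94.23 / 5.987e+08 = 1.491e-11 m³.
Wear depth h = V/A = 1.491e-11 / 9.199e-05 = 1.621e-07 m.

value=1.621e-07 m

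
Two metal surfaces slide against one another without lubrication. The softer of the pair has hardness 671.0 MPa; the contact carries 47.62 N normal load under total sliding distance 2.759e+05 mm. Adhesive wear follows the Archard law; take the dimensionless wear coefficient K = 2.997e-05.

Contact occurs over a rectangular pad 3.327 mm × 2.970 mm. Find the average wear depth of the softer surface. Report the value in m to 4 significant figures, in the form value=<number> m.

value=5.939e-05 m

Each operation keeps exact precision; the intermediates appear rounded — rounded once at the end to 4 significant figures.
The distance L = 2.759e+05 mm = 275.9 m.
Hardness H = 671.0 MPa = 6.710e+08 Pa.
Pad sides 3.327 mm × 2.970 mm = 0.003327 m × 0.002970 m. Contact area A = 0.003327 m × 0.002970 m = 9.881e-06 m².
In SI base units, W = 47.62 N, H = 6.710e+08 Pa, K = 2.997e-05.
The Archard volume V = K·W·L/H = 2.997e-05 · 47.62 · 275.9 / 6.710e+08 = 5.868e-10 m³.
Mean wear depth h = V/A = 5.868e-10 / 9.881e-06 = 5.939e-05 m.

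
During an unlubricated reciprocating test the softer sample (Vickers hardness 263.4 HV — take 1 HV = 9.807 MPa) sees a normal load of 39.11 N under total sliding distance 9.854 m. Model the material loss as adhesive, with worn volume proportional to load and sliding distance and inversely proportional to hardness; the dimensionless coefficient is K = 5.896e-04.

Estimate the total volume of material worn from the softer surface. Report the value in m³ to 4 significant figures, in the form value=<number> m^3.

Intermediate values are shown rounded, and all arithmetic keeps full float precision — one last rounding: four significant figures.
Convert: Hardness H = 263.4 HV × 9.807 MPa/HV = 2583 MPa = 2.583e+09 Pa.
In SI base units: W = 39.11 N, H = 2.583e+09 Pa, K = 5.896e-04.
The Archard volume V = K·W·L/H = 5.896e-04 · 39.11 · 9.854 / 2.583e+09 = 8.796e-11 m³.

value=8.796e-11 m^3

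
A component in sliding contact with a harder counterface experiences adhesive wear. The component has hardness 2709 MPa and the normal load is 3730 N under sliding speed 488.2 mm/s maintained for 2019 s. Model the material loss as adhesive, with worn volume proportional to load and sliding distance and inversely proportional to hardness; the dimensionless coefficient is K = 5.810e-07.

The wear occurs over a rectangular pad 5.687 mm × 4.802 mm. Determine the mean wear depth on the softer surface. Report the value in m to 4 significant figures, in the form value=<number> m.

value=2.887e-05 m

All arithmetic runs at full precision; printed values are rounded — a single final rounding: four significant figures.
Convert: Sliding speed v = 488.2 mm/s = 0.4882 m/s. Distance covered L = v·t = 0.4882 m/s × 2019 s = 985.7 m.
Convert: Hardness H = 2709 MPa = 2.709e+09 Pa.
Convert: Pad sides 5.687 mm × 4.802 mm = 0.005687 m × 0.004802 m. Contact area A = 0.005687 m × 0.004802 m = 2.731e-05 m².
In SI base units: W = 3730 N, H = 2.709e+09 Pa, K = 5.810e-07.
Archard volume V = K·W·L/H = 5.810e-07 · 3730 · 985.7 / 2.709e+09 = 7.885e-10 m³.
Mean wear depth h = V/A = 7.885e-10 / 2.731e-05 = 2.887e-05 m.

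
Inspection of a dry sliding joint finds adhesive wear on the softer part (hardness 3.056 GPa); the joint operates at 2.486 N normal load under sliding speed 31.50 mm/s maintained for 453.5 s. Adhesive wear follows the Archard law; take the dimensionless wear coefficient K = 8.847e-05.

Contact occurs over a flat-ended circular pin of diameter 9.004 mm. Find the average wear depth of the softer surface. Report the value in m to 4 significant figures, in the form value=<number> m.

value=1.615e-08 m

The algebra maintains full precision — intermediate values are printed rounded, and one final rounding, at 4 significant figures.
Sliding speed v = 31.50 mm/s = 0.03150 m/s. Distance covered L = v·t = 0.03150 m/s × 453.5 s = 14.29 m.
Hardness H = 3.056 GPa = 3.056e+09 Pa.
Pin diameter d = 9.004 mm = 0.009004 m. Contact area A = π·d²/4 = π·(0.009004 m)²/4 = 6.367e-05 m².
Collected in SI base units: W = 2.486 N, H = 3.056e+09 Pa, K = 8.847e-05.
Wear volume V = K·W·L/H = 8.847e-05 · 2.486 · 14.29 / 3.056e+09 = 1.028e-12 m³.
Wear depth h = V/A = 1.028e-12 / 6.367e-05 = 1.615e-08 m.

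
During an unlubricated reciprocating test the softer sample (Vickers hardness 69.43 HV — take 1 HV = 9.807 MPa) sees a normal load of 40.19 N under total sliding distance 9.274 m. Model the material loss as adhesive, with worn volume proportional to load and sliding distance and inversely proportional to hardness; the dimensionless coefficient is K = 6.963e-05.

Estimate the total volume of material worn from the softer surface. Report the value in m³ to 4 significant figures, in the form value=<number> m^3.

value=3.812e-11 m^3

Intermediates are shown rounded — each operation runs at full float precision. Rounded just once, at 4 significant figures.
Convert: Hardness H = 69.43 HV × 9.807 MPa/HV = 680.9 MPa = 6.809e+08 Pa.
Expressed in SI base units: W = 40.19 N, H = 6.809e+08 Pa, K = 6.963e-05.
The Archard volume V = K·W·L/H = 6.963e-05 · 40.19 · 9.274 / 6.809e+08 = 3.812e-11 m³.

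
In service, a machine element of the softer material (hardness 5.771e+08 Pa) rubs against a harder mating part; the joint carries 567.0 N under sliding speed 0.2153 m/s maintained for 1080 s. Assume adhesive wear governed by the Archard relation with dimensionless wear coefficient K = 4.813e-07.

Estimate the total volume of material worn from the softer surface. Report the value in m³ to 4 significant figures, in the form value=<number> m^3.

value=1.100e-10 m^3

The intermediates are displayed rounded — all arithmetic maintains exact precision; rounded just once to four significant digits.
Distance covered L = v·t = 0.2153 m/s × 1080 s = 232.5 m.
In SI base units: W = 567.0 N, H = 5.771e+08 Pa, K = 4.813e-07.
Archard volume V = K·W·L/H = 4.813e-07 · 567.0 · 232.5 / 5.771e+08 = 1.100e-10 m³.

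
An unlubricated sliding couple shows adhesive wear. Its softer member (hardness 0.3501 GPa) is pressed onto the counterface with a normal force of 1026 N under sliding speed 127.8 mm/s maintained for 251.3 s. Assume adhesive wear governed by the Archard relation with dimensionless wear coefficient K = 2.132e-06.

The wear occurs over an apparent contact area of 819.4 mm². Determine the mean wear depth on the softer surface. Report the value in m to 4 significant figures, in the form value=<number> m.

value=2.449e-07 m

Each operation carries full precision. The intermediates are shown rounded. Rounded once at the end to 4 significant digits.
Convert: Sliding speed v = 127.8 mm/s = 0.1278 m/s. Total distance L = v·t = 0.1278 m/s × 251.3 s = 32.12 m.
Convert: Hardness H = 0.3501 GPa = 3.501e+08 Pa.
Convert: Contact area A = 819.4 mm² = 8.194e-04 m².
Collected in SI base units: W = 1026 N, H = 3.501e+08 Pa, K = 2.132e-06.
By Archard's law, V = K·W·L/H = 2.132e-06 · 1026 · 32.12 / 3.501e+08 = 2.007e-10 m³.
Mean wear depth h = V/A = 2.007e-10 / 8.194e-04 = 2.449e-07 m.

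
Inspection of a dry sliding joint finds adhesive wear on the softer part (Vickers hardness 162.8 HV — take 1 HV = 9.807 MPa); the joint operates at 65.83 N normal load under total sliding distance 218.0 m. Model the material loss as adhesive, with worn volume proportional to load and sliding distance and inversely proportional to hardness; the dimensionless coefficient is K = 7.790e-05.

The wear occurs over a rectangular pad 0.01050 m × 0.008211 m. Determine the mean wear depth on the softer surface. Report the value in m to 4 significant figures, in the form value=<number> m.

Every step keeps exact precision; quoted intermediates are rounded. Rounded just once, at 4 significant figures.
Convert: Hardness H = 162.8 HV × 9.807 MPa/HV = 1597 MPa = 1.597e+09 Pa.
Convert: Contact area A = 0.01050 m × 0.008211 m = 8.622e-05 m².
Restated in SI base units: W = 65.83 N, H = 1.597e+09 Pa, K = 7.790e-05.
By Archard's law, V = K·W·L/H = 7.790e-05 · 65.83 · 218.0 / 1.597e+09 = 7.002e-10 m³.
Mean depth h = V/A = 7.002e-10 / 8.622e-05 = 8.122e-06 m.

value=8.122e-06 m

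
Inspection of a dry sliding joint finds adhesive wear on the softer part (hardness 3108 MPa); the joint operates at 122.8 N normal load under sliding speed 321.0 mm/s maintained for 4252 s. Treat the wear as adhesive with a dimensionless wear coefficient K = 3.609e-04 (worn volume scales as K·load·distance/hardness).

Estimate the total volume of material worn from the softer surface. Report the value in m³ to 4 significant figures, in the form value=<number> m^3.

The algebra carries full precision — displayed values are rounded. Rounded once at the end, at 4 significant digits.
Convert: Sliding speed v = 321.0 mm/s = 0.3210 m/s. Distance covered L = v·t = 0.3210 m/s × 4252 s = 1365 m.
Convert: Hardness H = 3108 MPa = 3.108e+09 Pa.
Working in SI base units: W = 122.8 N, H = 3.108e+09 Pa, K = 3.609e-04.
Archard relation: V = K·W·L/H = 3.609e-04 · 122.8 · 1365 / 3.108e+09 = 1.946e-08 m³.

value=1.946e-08 m^3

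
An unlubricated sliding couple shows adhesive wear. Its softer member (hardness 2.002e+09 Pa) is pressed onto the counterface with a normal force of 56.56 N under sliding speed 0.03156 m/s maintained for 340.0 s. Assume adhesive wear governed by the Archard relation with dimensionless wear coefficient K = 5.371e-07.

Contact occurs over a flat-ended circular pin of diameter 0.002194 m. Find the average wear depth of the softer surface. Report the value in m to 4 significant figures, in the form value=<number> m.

Each operation holds full float precision — the intermediates are printed rounded, and a single final rounding: four significant digits.
Distance L = v·t = 0.03156 m/s × 340.0 s = 10.73 m.
Contact area A = π·d²/4 = π·(0.002194 m)²/4 = 3.781e-06 m².
Expressed in SI base units: W = 56.56 N, H = 2.002e+09 Pa, K = 5.371e-07.
Wear volume V = K·W·L/H = 5.371e-07 · 56.56 · 10.73 / 2.002e+09 = 1.628e-13 m³.
Wear depth h = V/A = 1.628e-13 / 3.781e-06 = 4.307e-08 m.

value=4.307e-08 m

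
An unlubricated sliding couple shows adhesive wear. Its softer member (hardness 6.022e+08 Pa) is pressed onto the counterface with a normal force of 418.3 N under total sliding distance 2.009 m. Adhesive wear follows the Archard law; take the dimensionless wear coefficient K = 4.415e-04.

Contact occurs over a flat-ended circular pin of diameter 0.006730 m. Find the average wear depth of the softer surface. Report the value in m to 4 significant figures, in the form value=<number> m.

All working math runs at exact precision, and intermediates are shown rounded, and rounded once at the end: four significant digits.
Contact area A = π·d²/4 = π·(0.006730 m)²/4 = 3.557e-05 m².
In SI base units: W = 418.3 N, H = 6.022e+08 Pa, K = 4.415e-04.
Volume removed: V = K·W·L/H = 4.415e-04 · 418.3 · 2.009 / 6.022e+08 = 6.161e-10 m³.
Wear depth h = V/A = 6.161e-10 / 3.557e-05 = 1.732e-05 m.

value=1.732e-05 m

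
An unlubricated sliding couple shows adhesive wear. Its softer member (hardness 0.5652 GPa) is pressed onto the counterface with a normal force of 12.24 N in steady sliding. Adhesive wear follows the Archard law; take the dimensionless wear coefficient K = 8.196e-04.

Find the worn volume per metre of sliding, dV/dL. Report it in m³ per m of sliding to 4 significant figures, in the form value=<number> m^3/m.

The algebra runs at full float precision. Intermediates appear rounded — a single final rounding: four significant figures.
Convert: Hardness H = 0.5652 GPa = 5.652e+08 Pa.
In SI base units, W = 12.24 N, H = 5.652e+08 Pa, K = 8.196e-04.
The wear rate dV/dL = K·W/H, per unit distance: 8.196e-04 · 12.24 / 5.652e+08 = 1.775e-11 m³/m.

value=1.775e-11 m^3/m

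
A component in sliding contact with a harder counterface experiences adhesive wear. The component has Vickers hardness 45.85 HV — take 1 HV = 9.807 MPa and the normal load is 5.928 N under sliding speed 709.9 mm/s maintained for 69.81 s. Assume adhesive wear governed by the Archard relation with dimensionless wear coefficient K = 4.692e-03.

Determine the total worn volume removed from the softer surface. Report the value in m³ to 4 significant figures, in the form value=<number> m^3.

value=3.066e-09 m^3

The intermediates are displayed rounded; the computation maintains full precision. Rounded just once: 4 significant figures.
Sliding speed v = 709.9 mm/s = 0.7099 m/s. Total distance L = v·t = 0.7099 m/s × 69.81 s = 49.56 m.
Hardness H = 45.85 HV × 9.807 MPa/HV = 449.7 MPa = 4.497e+08 Pa.
In SI base units, W = 5.928 N, H = 4.497e+08 Pa, K = 4.692e-03.
Apply Archard: V = K·W·L/H = 4.692e-03 · 5.928 · 49.56 / 4.497e+08 = 3.066e-09 m³.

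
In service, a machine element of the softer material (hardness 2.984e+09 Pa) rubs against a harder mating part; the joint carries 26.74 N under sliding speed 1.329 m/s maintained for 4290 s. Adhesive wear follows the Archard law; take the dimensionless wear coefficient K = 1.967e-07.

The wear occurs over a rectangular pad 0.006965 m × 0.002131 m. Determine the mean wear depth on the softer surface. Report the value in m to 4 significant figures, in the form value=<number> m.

value=6.771e-07 m

Intermediates are displayed rounded; every step keeps full float precision; a single final rounding to four significant digits.
Convert: Distance L = v·t = 1.329 m/s × 4290 s = 5701 m.
Convert: Contact area A = 0.006965 m × 0.002131 m = 1.484e-05 m².
SI base units throughout: W = 26.74 N, H = 2.984e+09 Pa, K = 1.967e-07.
Archard volume V = K·W·L/H = 1.967e-07 · 26.74 · 5701 / 2.984e+09 = 1.005e-11 m³.
Mean wear depth h = V/A = 1.005e-11 / 1.484e-05 = 6.771e-07 m.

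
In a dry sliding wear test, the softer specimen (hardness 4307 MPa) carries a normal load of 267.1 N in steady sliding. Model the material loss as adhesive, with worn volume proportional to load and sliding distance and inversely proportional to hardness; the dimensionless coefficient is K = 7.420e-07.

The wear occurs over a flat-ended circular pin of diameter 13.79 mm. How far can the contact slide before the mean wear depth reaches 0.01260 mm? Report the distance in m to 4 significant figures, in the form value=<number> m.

All working math runs at full precision, and the intermediates are printed rounded — rounded just once: 4 significant digits.
Convert: Hardness H = 4307 MPa = 4.307e+09 Pa.
Convert: Pin diameter d = 13.79 mm = 0.01379 m. Contact area A = π·d²/4 = π·(0.01379 m)²/4 = 1.494e-04 m².
Convert: Depth limit h_lim = 0.01260 mm = 1.260e-05 m.
Working in SI base units: W = 267.1 N, H = 4.307e+09 Pa, K = 7.420e-07.
Limit volume V_lim = h_lim·A = 1.260e-05 · 1.494e-04 = 1.882e-09 m³.
Sliding life L = V_lim·H/(K·W) = 1.882e-09 · 4.307e+09 / (7.420e-07 · 267.1) = 4.090e+04 m.

value=4.090e+04 m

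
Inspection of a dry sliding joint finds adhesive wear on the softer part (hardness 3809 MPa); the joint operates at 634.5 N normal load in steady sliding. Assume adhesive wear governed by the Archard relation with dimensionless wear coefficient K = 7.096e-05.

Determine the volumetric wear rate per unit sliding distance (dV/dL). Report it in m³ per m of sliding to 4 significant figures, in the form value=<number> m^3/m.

Intermediates appear rounded; all working math runs at full float precision. Rounded once at the end, at 4 significant figures.
Convert: Hardness H = 3809 MPa = 3.809e+09 Pa.
In SI base units: W = 634.5 N, H = 3.809e+09 Pa, K = 7.096e-05.
Wear rate dV/dL = K·W/H (independent of L): 7.096e-05 · 634.5 / 3.809e+09 = 1.182e-11 m³/m.

value=1.182e-11 m^3/m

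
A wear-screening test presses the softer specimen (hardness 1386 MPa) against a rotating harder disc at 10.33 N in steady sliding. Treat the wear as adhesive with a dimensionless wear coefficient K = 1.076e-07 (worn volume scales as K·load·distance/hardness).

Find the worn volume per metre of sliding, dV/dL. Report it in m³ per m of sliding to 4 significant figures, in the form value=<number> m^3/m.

All arithmetic maintains full precision, and quoted intermediates are rounded; a lone final rounding: 4 significant digits.
Convert: Hardness H = 1386 MPa = 1.386e+09 Pa.
As SI base values: W = 10.33 N, H = 1.386e+09 Pa, K = 1.076e-07.
The wear rate dV/dL = K·W/H, per unit distance: 1.076e-07 · 10.33 / 1.386e+09 = 8.020e-16 m³/m.

value=8.020e-16 m^3/m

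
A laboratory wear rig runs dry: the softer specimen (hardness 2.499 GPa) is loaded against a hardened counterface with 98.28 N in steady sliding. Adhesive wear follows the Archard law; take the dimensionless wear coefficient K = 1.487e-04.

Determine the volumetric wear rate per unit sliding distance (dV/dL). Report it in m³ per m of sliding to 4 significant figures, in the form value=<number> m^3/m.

value=5.848e-12 m^3/m

All working math carries exact precision; shown intermediates are rounded, and one final rounding to 4 significant figures.
Hardness H = 2.499 GPa = 2.499e+09 Pa.
In SI base units, W = 98.28 N, H = 2.499e+09 Pa, K = 1.487e-04.
Rate of wear dV/dL = K·W/H: 1.487e-04 · 98.28 / 2.499e+09 = 5.848e-12 m³/m.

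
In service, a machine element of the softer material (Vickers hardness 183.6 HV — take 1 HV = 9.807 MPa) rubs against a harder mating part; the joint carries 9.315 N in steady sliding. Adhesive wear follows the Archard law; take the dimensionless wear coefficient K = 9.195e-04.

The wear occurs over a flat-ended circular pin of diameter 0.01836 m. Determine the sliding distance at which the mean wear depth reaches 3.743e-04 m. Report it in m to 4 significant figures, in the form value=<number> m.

Each operation holds full precision; intermediates are displayed rounded; one last rounding to 4 significant digits.
Convert: Hardness H = 183.6 HV × 9.807 MPa/HV = 1801 MPa = 1.801e+09 Pa.
Convert: Contact area A = π·d²/4 = π·(0.01836 m)²/4 = 2.647e-04 m².
As SI base values: W = 9.315 N, H = 1.801e+09 Pa, K = 9.195e-04.
Wearable volume V_lim = h_lim·A = 3.743e-04 · 2.647e-04 = 9.910e-08 m³.
Inverting, life L = V_lim·H/(K·W) = 9.910e-08 · 1.801e+09 / (9.195e-04 · 9.315) = 2.083e+04 m.

value=2.083e+04 m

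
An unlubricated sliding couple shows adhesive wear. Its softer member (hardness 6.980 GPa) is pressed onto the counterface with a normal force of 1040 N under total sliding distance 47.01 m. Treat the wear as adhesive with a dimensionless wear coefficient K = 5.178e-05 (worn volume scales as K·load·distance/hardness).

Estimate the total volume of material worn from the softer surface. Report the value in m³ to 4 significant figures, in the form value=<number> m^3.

value=3.627e-10 m^3

All arithmetic keeps full float precision; intermediate values are shown rounded; one final rounding, at four significant figures.
Hardness H = 6.980 GPa = 6.980e+09 Pa.
Working in SI base units: W = 1040 N, H = 6.980e+09 Pa, K = 5.178e-05.
The Archard volume V = K·W·L/H = 5.178e-05 · 1040 · 47.01 / 6.980e+09 = 3.627e-10 m³.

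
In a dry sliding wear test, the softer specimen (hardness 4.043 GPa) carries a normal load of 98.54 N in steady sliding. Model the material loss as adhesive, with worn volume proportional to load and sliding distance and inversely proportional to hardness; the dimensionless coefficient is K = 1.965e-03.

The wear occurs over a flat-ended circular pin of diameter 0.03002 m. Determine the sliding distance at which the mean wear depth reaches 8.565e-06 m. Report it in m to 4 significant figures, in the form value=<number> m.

Intermediate values are displayed rounded — each operation holds full precision; rounded once at the end: 4 significant digits.
Hardness H = 4.043 GPa = 4.043e+09 Pa.
Contact area A = π·d²/4 = π·(0.03002 m)²/4 = 7.078e-04 m².
SI base units throughout: W = 98.54 N, H = 4.043e+09 Pa, K = 1.965e-03.
Permissible volume V_lim = h_lim·A = 8.565e-06 · 7.078e-04 = 6.062e-09 m³.
Inverting, life L = V_lim·H/(K·W) = 6.062e-09 · 4.043e+09 / (1.965e-03 · 98.54) = 126.6 m.

value=126.6 m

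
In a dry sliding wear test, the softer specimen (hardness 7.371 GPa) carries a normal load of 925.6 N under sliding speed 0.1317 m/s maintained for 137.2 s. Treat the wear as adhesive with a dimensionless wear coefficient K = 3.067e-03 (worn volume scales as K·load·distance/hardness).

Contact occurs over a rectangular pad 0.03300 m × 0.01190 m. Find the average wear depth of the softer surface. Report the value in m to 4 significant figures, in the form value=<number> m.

All working math carries full precision, and the intermediates are printed rounded, and a lone final rounding, at four significant digits.
Distance covered L = v·t = 0.1317 m/s × 137.2 s = 18.07 m.
Hardness H = 7.371 GPa = 7.371e+09 Pa.
Contact area A = 0.03300 m × 0.01190 m = 3.927e-04 m².
Collected in SI base units: W = 925.6 N, H = 7.371e+09 Pa, K = 3.067e-03.
Archard relation: V = K·W·L/H = 3.067e-03 · 925.6 · 18.07 / 7.371e+09 = 6.959e-09 m³.
Depth of wear h = V/A = 6.959e-09 / 3.927e-04 = 1.772e-05 m.

value=1.772e-05 m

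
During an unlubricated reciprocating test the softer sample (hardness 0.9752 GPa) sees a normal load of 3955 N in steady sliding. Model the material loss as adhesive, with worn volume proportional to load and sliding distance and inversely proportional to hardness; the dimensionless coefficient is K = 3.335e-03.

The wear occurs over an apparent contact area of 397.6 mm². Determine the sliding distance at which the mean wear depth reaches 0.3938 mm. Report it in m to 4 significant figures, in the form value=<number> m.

Each operation keeps full float precision; the intermediates are displayed rounded; rounded once at the end: 4 significant figures.
Convert: Hardness H = 0.9752 GPa = 9.752e+08 Pa.
Convert: Contact area A = 397.6 mm² = 3.976e-04 m².
Convert: Depth limit h_lim = 0.3938 mm = 3.938e-04 m.
Collected in SI base units: W = 3955 N, H = 9.752e+08 Pa, K = 3.335e-03.
Limit volume V_lim = h_lim·A = 3.938e-04 · 3.976e-04 = 1.566e-07 m³.
Life L = V_lim·H/(K·W) = 1.566e-07 · 9.752e+08 / (3.335e-03 · 3955) = 11.58 m.

value=11.58 m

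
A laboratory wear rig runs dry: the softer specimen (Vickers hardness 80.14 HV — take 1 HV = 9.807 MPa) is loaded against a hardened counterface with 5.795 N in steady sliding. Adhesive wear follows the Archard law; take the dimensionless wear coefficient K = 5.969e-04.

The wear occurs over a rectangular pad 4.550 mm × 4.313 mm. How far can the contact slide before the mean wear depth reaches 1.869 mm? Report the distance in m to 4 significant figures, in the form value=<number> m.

Intermediates are printed rounded. Each operation carries full float precision; a lone final rounding: 4 significant digits.
Hardness H = 80.14 HV × 9.807 MPa/HV = 785.9 MPa = 7.859e+08 Pa.
Pad sides 4.550 mm × 4.313 mm = 0.004550 m × 0.004313 m. Contact area A = 0.004550 m × 0.004313 m = 1.962e-05 m².
Depth limit h_lim = 1.869 mm = 0.001869 m.
In SI base units, W = 5.795 N, H = 7.859e+08 Pa, K = 5.969e-04.
Wearable volume V_lim = h_lim·A = 0.001869 · 1.962e-05 = 3.668e-08 m³.
Life L = V_lim·H/(K·W) = 3.668e-08 · 7.859e+08 / (5.969e-04 · 5.795) = 8334 m.

value=8334 m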